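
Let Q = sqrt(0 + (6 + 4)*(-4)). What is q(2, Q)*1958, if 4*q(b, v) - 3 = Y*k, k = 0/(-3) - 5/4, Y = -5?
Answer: 36223/8 ≈ 4527.9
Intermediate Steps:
k = -5/4 (k = 0*(-1/3) - 5*1/4 = 0 - 5/4 = -5/4 ≈ -1.2500)
Q = 2*I*sqrt(10) (Q = sqrt(0 + 10*(-4)) = sqrt(0 - 40) = sqrt(-40) = 2*I*sqrt(10) ≈ 6.3246*I)
q(b, v) = 37/16 (q(b, v) = 3/4 + (-5*(-5/4))/4 = 3/4 + (1/4)*(25/4) = 3/4 + 25/16 = 37/16)
q(2, Q)*1958 = (37/16)*1958 = 36223/8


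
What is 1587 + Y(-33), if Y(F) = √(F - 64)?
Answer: 1587 + I*√97 ≈ 1587.0 + 9.8489*I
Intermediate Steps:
Y(F) = √(-64 + F)
1587 + Y(-33) = 1587 + √(-64 - 33) = 1587 + √(-97) = 1587 + I*√97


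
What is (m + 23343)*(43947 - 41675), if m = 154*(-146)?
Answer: 1951648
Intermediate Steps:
m = -22484
(m + 23343)*(43947 - 41675) = (-22484 + 23343)*(43947 - 41675) = 859*2272 = 1951648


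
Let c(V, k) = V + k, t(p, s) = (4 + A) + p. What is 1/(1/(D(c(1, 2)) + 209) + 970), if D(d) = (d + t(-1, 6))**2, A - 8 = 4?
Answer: 533/517011 ≈ 0.0010309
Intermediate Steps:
A = 12 (A = 8 + 4 = 12)
t(p, s) = 16 + p (t(p, s) = (4 + 12) + p = 16 + p)
D(d) = (15 + d)**2 (D(d) = (d + (16 - 1))**2 = (d + 15)**2 = (15 + d)**2)
1/(1/(D(c(1, 2)) + 209) + 970) = 1/(1/((15 + (1 + 2))**2 + 209) + 970) = 1/(1/((15 + 3)**2 + 209) + 970) = 1/(1/(18**2 + 209) + 970) = 1/(1/(324 + 209) + 970) = 1/(1/533 + 970) = 1/(517011/533) = 533/517011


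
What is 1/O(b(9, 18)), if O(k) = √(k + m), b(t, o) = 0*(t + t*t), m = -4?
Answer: -I/2 ≈ -0.5*I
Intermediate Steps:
b(t, o) = 0 (b(t, o) = 0*(t + t²) = 0)
O(k) = √(-4 + k) (O(k) = √(k - 4) = √(-4 + k))
1/O(b(9, 18)) = 1/(√(-4 + 0)) = 1/(√(-4)) = 1/(2*I) = -I/2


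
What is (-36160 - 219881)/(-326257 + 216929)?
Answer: 256041/109328 ≈ 2.3420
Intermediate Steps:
(-36160 - 219881)/(-326257 + 216929) = -256041/(-109328) = -256041*(-1/109328) = 256041/109328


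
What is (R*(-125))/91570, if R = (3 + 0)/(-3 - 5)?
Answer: 75/146512 ≈ 0.00051190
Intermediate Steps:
R = -3/8 (R = 3/(-8) = 3*(-⅛) = -3/8 ≈ -0.37500)
(R*(-125))/91570 = -3/8*(-125)/91570 = (375/8)*(1/91570) = 75/146512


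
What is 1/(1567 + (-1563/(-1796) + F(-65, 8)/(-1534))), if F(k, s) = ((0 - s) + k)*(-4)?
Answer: 1377532/2159529249 ≈ 0.00063789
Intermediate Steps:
F(k, s) = -4*k + 4*s (F(k, s) = (-s + k)*(-4) = (k - s)*(-4) = -4*k + 4*s)
1/(1567 + (-1563/(-1796) + F(-65, 8)/(-1534))) = 1/(1567 + (-1563/(-1796) + (-4*(-65) + 4*8)/(-1534))) = 1/(1567 + (-1563*(-1/1796) + (260 + 32)*(-1/1534))) = 1/(1567 + (1563/1796 + 292*(-1/1534))) = 1/(1567 + (1563/1796 - 146/767)) = 1/(1567 + 936605/1377532) = 1/(2159529249/1377532) = 1377532/2159529249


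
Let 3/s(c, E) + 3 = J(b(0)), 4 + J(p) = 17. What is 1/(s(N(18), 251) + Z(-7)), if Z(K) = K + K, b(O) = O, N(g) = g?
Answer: -10/137 ≈ -0.072993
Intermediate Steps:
Z(K) = 2*K
J(p) = 13 (J(p) = -4 + 17 = 13)
s(c, E) = 3/10 (s(c, E) = 3/(-3 + 13) = 3/10)
1/(s(N(18), 251) + Z(-7)) = 1/(3/10 + 2*(-7)) = 1/(3/10 - 14) = 1/(-137/10) = -10/137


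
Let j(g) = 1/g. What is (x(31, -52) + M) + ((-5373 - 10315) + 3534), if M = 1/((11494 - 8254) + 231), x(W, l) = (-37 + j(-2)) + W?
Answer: -84418189/6942 ≈ -12161.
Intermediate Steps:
j(g) = 1/g
x(W, l) = -75/2 + W (x(W, l) = (-37 + 1/(-2)) + W = (-37 - ½) + W = -75/2 + W)
M = 1/3471 (M = 1/(3240 + 231) = 1/3471 ≈ 0.00028810)
(x(31, -52) + M) + ((-5373 - 10315) + 3534) = ((-75/2 + 31) + 1/3471) + ((-5373 - 10315) + 3534) = (-13/2 + 1/3471) + (-15688 + 3534) = -45121/6942 - 12154 = -84418189/6942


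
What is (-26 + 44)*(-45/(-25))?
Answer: 162/5 ≈ 32.400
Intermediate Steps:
(-26 + 44)*(-45/(-25)) = 18*(-45*(-1/25)) = 18*(9/5) = 162/5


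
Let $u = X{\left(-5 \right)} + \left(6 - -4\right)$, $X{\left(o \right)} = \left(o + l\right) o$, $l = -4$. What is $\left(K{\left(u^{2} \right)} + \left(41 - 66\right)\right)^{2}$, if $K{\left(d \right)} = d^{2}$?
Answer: $83733480360000$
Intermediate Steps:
$X{\left(o \right)} = o \left(-4 + o\right)$ ($X{\left(o \right)} = \left(o - 4\right) o = \left(-4 + o\right) o = o \left(-4 + o\right)$)
$u = 55$ ($u = - 5 \left(-4 - 5\right) + \left(6 - -4\right) = \left(-5\right) \left(-9\right) + \left(6 + 4\right) = 45 + 10 = 55$)
$\left(K{\left(u^{2} \right)} + \left(41 - 66\right)\right)^{2} = \left(\left(55^{2}\right)^{2} + \left(41 - 66\right)\right)^{2} = \left(3025^{2} - 25\right)^{2} = \left(9150625 - 25\right)^{2} = 9150600^{2} = 83733480360000$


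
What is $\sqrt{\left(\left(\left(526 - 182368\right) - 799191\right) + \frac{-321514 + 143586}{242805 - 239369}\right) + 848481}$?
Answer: $\frac{5 i \sqrt{3913832494}}{859} \approx 364.15 i$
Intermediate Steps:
$\sqrt{\left(\left(\left(526 - 182368\right) - 799191\right) + \frac{-321514 + 143586}{242805 - 239369}\right) + 848481} = \sqrt{\left(\left(\left(526 - 182368\right) - 799191\right) - \frac{177928}{3436}\right) + 848481} = \sqrt{\left(\left(-181842 - 799191\right) - \frac{44482}{859}\right) + 848481} = \sqrt{\left(-981033 - \frac{44482}{859}\right) + 848481} = \sqrt{- \frac{842751829}{859} + 848481} = \sqrt{- \frac{113906650}{859}} = \frac{5 i \sqrt{3913832494}}{859}$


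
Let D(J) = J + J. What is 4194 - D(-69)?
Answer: 4332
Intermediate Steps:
D(J) = 2*J
4194 - D(-69) = 4194 - 2*(-69) = 4194 - 1*(-138) = 4194 + 138 = 4332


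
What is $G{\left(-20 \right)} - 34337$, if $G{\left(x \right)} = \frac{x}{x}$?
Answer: $-34336$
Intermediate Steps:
$G{\left(x \right)} = 1$
$G{\left(-20 \right)} - 34337 = 1 - 34337 = -34336$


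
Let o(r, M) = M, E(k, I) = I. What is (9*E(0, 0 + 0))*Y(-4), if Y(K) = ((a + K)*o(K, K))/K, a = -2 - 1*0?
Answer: 0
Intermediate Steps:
a = -2 (a = -2 + 0 = -2)
Y(K) = -2 + K (Y(K) = ((-2 + K)*K)/K = (K*(-2 + K))/K = -2 + K)
(9*E(0, 0 + 0))*Y(-4) = (9*(0 + 0))*(-2 - 4) = (9*0)*(-6) = 0*(-6) = 0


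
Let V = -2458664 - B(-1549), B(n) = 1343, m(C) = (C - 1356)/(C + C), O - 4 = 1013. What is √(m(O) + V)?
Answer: I*√88560258/6 ≈ 1568.4*I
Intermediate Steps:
O = 1017 (O = 4 + 1013 = 1017)
m(C) = (-1356 + C)/(2*C) (m(C) = (-1356 + C)/((2*C)) = (-1356 + C)*(1/(2*C)) = (-1356 + C)/(2*C))
V = -2460007 (V = -2458664 - 1*1343 = -2458664 - 1343 = -2460007)
√(m(O) + V) = √((½)*(-1356 + 1017)/1017 - 2460007) = √((½)*(1/1017)*(-339) - 2460007) = √(-⅙ - 2460007) = √(-14760043/6) = I*√88560258/6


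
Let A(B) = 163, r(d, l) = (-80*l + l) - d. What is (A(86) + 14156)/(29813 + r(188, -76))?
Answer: 14319/35629 ≈ 0.40189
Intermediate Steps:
r(d, l) = -d - 79*l (r(d, l) = -79*l - d = -d - 79*l)
(A(86) + 14156)/(29813 + r(188, -76)) = (163 + 14156)/(29813 + (-1*188 - 79*(-76))) = 14319/(29813 + (-188 + 6004)) = 14319/(29813 + 5816) = 14319/35629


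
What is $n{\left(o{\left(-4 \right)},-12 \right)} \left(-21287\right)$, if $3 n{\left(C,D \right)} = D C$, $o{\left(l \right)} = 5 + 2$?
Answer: $596036$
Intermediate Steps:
$o{\left(l \right)} = 7$
$n{\left(C,D \right)} = \frac{C D}{3}$ ($n{\left(C,D \right)} = \frac{D C}{3} = \frac{C D}{3}$)
$n{\left(o{\left(-4 \right)},-12 \right)} \left(-21287\right) = \frac{1}{3} \cdot 7 \left(-12\right) \left(-21287\right) = \left(-28\right) \left(-21287\right) = 596036$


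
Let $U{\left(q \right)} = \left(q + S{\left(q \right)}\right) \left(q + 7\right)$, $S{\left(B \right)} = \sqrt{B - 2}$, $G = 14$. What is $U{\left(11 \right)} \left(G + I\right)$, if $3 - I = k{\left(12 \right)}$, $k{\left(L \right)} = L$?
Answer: $1260$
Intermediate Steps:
$I = -9$ ($I = 3 - 12 = -9$)
$S{\left(B \right)} = \sqrt{-2 + B}$
$U{\left(q \right)} = \left(7 + q\right) \left(q + \sqrt{-2 + q}\right)$ ($U{\left(q \right)} = \left(q + \sqrt{-2 + q}\right) \left(q + 7\right) = \left(q + \sqrt{-2 + q}\right) \left(7 + q\right) = \left(7 + q\right) \left(q + \sqrt{-2 + q}\right)$)
$U{\left(11 \right)} \left(G + I\right) = \left(11^{2} + 7 \cdot 11 + 7 \sqrt{-2 + 11} + 11 \sqrt{-2 + 11}\right) \left(14 - 9\right) = \left(121 + 77 + 7 \sqrt{9} + 11 \sqrt{9}\right) 5 = \left(121 + 77 + 7 \cdot 3 + 11 \cdot 3\right) 5 = \left(121 + 77 + 21 + 33\right) 5 = 252 \cdot 5 = 1260$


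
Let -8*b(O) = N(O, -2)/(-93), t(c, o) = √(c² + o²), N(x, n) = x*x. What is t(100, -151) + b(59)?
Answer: 3481/744 + √32801 ≈ 185.79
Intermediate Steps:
N(x, n) = x²
b(O) = O²/744 (b(O) = -O²/(8*(-93)) = -O²*(-1)/(8*93) = -(-1)*O²/744 = O²/744)
t(100, -151) + b(59) = √(100² + (-151)²) + (1/744)*59² = √(10000 + 22801) + (1/744)*3481 = √32801 + 3481/744 = 3481/744 + √32801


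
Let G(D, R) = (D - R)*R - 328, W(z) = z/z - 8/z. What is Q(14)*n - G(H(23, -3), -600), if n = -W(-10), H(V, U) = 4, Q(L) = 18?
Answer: 1813478/5 ≈ 3.6270e+5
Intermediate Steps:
W(z) = 1 - 8/z
n = -9/5 (n = -(-8 - 10)/(-10) = -(-1)*(-18)/10 = -1*9/5 = -9/5 ≈ -1.8000)
G(D, R) = -328 + R*(D - R) (G(D, R) = R*(D - R) - 328 = -328 + R*(D - R))
Q(14)*n - G(H(23, -3), -600) = 18*(-9/5) - (-328 - 1*(-600)² + 4*(-600)) = -162/5 - (-328 - 1*360000 - 2400) = -162/5 - (-328 - 360000 - 2400) = -162/5 - 1*(-362728) = -162/5 + 362728 = 1813478/5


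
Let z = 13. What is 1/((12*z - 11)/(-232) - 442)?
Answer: -8/3541 ≈ -0.0022592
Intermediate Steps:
1/((12*z - 11)/(-232) - 442) = 1/((12*13 - 11)/(-232) - 442) = 1/((156 - 11)*(-1/232) - 442) = 1/(145*(-1/232) - 442) = 1/(-5/8 - 442) = 1/(-3541/8) = -8/3541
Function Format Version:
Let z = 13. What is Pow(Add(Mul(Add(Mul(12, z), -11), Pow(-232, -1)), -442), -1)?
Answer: Rational(-8, 3541) ≈ -0.0022592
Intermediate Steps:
Pow(Add(Mul(Add(Mul(12, z), -11), Pow(-232, -1)), -442), -1) = Pow(Add(Mul(Add(Mul(12, 13), -11), Pow(-232, -1)), -442), -1) = Pow(Add(Mul(Add(156, -11), Rational(-1, 232)), -442), -1) = Pow(Add(Mul(145, Rational(-1, 232)), -442), -1) = Pow(Add(Rational(-5, 8), -442), -1) = Pow(Rational(-3541, 8), -1) = Rational(-8, 3541)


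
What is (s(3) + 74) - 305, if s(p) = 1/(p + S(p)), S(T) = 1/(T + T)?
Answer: -4383/19 ≈ -230.68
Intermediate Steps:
S(T) = 1/(2*T)
s(p) = 1/(p + 1/(2*p))
(s(3) + 74) - 305 = (2*3/(1 + 2*3²) + 74) - 305 = (2*3/(1 + 2*9) + 74) - 305 = (2*3/(1 + 18) + 74) - 305 = (2*3/19 + 74) - 305 = (2*3*(1/19) + 74) - 305 = (6/19 + 74) - 305 = 1412/19 - 305 = -4383/19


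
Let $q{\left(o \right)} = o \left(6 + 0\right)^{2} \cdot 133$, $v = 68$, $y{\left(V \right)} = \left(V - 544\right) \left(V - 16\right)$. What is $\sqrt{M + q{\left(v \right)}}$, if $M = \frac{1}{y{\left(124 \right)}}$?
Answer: $\frac{\sqrt{516897158365}}{1260} \approx 570.6$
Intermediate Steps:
$y{\left(V \right)} = \left(-544 + V\right) \left(-16 + V\right)$
$q{\left(o \right)} = 4788 o$ ($q{\left(o \right)} = o 6^{2} \cdot 133 = o 36 \cdot 133 = 36 o 133 = 4788 o$)
$M = - \frac{1}{45360}$ ($M = \frac{1}{8704 + 124^{2} - 69440} = \frac{1}{8704 + 15376 - 69440} = \frac{1}{-45360} = - \frac{1}{45360} \approx -2.2046 \cdot 10^{-5}$)
$\sqrt{M + q{\left(v \right)}} = \sqrt{- \frac{1}{45360} + 4788 \cdot 68} = \sqrt{- \frac{1}{45360} + 325584} = \sqrt{\frac{14768490239}{45360}} = \frac{\sqrt{516897158365}}{1260}$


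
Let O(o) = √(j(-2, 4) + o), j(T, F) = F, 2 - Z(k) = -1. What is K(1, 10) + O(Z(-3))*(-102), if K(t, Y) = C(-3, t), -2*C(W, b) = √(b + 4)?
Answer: -102*√7 - √5/2 ≈ -270.98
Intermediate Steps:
C(W, b) = -√(4 + b)/2 (C(W, b) = -√(b + 4)/2 = -√(4 + b)/2)
Z(k) = 3 (Z(k) = 2 - 1*(-1) = 2 + 1 = 3)
K(t, Y) = -√(4 + t)/2
O(o) = √(4 + o)
K(1, 10) + O(Z(-3))*(-102) = -√(4 + 1)/2 + √(4 + 3)*(-102) = -√5/2 + √7*(-102) = -√5/2 - 102*√7 = -102*√7 - √5/2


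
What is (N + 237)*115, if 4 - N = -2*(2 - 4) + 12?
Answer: 25875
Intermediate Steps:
N = -12 (N = 4 - (-2*(2 - 4) + 12) = 4 - (-2*(-2) + 12) = 4 - (4 + 12) = 4 - 1*16 = 4 - 16 = -12)
(N + 237)*115 = (-12 + 237)*115 = 225*115 = 25875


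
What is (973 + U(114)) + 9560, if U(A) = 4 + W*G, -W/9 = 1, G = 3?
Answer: 10510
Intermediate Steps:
W = -9 (W = -9*1 = -9)
U(A) = -23 (U(A) = 4 - 9*3 = 4 - 27 = -23)
(973 + U(114)) + 9560 = (973 - 23) + 9560 = 950 + 9560 = 10510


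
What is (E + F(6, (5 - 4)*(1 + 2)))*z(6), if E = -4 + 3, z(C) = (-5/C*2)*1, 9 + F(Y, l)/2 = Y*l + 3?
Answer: -115/3 ≈ -38.333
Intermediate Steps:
F(Y, l) = -12 + 2*Y*l (F(Y, l) = -18 + 2*(Y*l + 3) = -18 + 2*(3 + Y*l) = -18 + (6 + 2*Y*l) = -12 + 2*Y*l)
z(C) = -10/C (z(C) = -10/C*1 = -10/C)
E = -1
(E + F(6, (5 - 4)*(1 + 2)))*z(6) = (-1 + (-12 + 2*6*((5 - 4)*(1 + 2))))*(-10/6) = (-1 + (-12 + 2*6*(1*3)))*(-10*⅙) = (-1 + (-12 + 2*6*3))*(-5/3) = (-1 + (-12 + 36))*(-5/3) = (-1 + 24)*(-5/3) = 23*(-5/3) = -115/3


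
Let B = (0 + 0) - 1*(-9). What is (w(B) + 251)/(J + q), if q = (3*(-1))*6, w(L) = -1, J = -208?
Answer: -125/113 ≈ -1.1062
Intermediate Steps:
B = 9 (B = 0 + 9 = 9)
q = -18 (q = -3*6 = -18)
(w(B) + 251)/(J + q) = (-1 + 251)/(-208 - 18) = 250/(-226) = 250*(-1/226) = -125/113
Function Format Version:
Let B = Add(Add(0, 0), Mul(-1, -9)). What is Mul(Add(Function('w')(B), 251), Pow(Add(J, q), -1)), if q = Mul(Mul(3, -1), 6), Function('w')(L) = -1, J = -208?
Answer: Rational(-125, 113) ≈ -1.1062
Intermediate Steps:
B = 9 (B = Add(0, 9) = 9)
q = -18 (q = Mul(-3, 6) = -18)
Mul(Add(Function('w')(B), 251), Pow(Add(J, q), -1)) = Mul(Add(-1, 251), Pow(Add(-208, -18), -1)) = Mul(250, Pow(-226, -1)) = Mul(250, Rational(-1, 226)) = Rational(-125, 113)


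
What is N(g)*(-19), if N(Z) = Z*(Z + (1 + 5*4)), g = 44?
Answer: -54340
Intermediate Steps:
N(Z) = Z*(21 + Z) (N(Z) = Z*(Z + (1 + 20)) = Z*(Z + 21) = Z*(21 + Z))
N(g)*(-19) = (44*(21 + 44))*(-19) = (44*65)*(-19) = 2860*(-19) = -54340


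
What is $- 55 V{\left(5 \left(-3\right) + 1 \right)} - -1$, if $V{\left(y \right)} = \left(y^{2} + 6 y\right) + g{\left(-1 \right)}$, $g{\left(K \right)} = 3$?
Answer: $-6324$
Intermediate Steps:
$V{\left(y \right)} = 3 + y^{2} + 6 y$ ($V{\left(y \right)} = \left(y^{2} + 6 y\right) + 3 = 3 + y^{2} + 6 y$)
$- 55 V{\left(5 \left(-3\right) + 1 \right)} - -1 = - 55 \left(3 + \left(5 \left(-3\right) + 1\right)^{2} + 6 \left(5 \left(-3\right) + 1\right)\right) - -1 = - 55 \left(3 + \left(-15 + 1\right)^{2} + 6 \left(-15 + 1\right)\right) + \left(6 - 5\right) = - 55 \left(3 + \left(-14\right)^{2} + 6 \left(-14\right)\right) + 1 = - 55 \left(3 + 196 - 84\right) + 1 = \left(-55\right) 115 + 1 = -6325 + 1 = -6324$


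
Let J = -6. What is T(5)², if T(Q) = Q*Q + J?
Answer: 361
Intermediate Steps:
T(Q) = -6 + Q² (T(Q) = Q*Q - 6 = Q² - 6 = -6 + Q²)
T(5)² = (-6 + 5²)² = (-6 + 25)² = 19² = 361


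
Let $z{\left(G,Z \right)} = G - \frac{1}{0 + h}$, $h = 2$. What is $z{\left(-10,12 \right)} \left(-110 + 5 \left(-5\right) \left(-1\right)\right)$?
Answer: $\frac{1785}{2} \approx 892.5$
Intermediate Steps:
$z{\left(G,Z \right)} = - \frac{1}{2} + G$ ($z{\left(G,Z \right)} = G - \frac{1}{0 + 2} = G - \frac{1}{2} = - \frac{1}{2} + G$)
$z{\left(-10,12 \right)} \left(-110 + 5 \left(-5\right) \left(-1\right)\right) = \left(- \frac{1}{2} - 10\right) \left(-110 + 5 \left(-5\right) \left(-1\right)\right) = - \frac{21 \left(-110 - -25\right)}{2} = - \frac{21 \left(-110 + 25\right)}{2} = \left(- \frac{21}{2}\right) \left(-85\right) = \frac{1785}{2}$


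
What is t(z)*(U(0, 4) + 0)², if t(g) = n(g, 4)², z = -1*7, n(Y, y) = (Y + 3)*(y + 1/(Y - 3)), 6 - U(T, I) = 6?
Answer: 0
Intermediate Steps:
U(T, I) = 0 (U(T, I) = 6 - 1*6 = 6 - 6 = 0)
n(Y, y) = (3 + Y)*(y + 1/(-3 + Y))
z = -7
t(g) = (-33 + g + 4*g²)²/(-3 + g)² (t(g) = ((3 + g - 9*4 + 4*g²)/(-3 + g))² = ((3 + g - 36 + 4*g²)/(-3 + g))² = ((-33 + g + 4*g²)/(-3 + g))² = (-33 + g + 4*g²)²/(-3 + g)²)
t(z)*(U(0, 4) + 0)² = ((-33 - 7 + 4*(-7)²)²/(-3 - 7)²)*(0 + 0)² = ((-33 - 7 + 4*49)²/(-10)²)*0² = ((-33 - 7 + 196)²/100)*0 = ((1/100)*156²)*0 = ((1/100)*24336)*0 = (6084/25)*0 = 0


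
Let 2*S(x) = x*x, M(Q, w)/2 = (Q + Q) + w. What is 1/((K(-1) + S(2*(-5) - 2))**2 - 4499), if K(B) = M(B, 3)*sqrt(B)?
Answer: 227/182235 - 32*I/60745 ≈ 0.0012456 - 0.00052679*I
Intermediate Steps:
M(Q, w) = 2*w + 4*Q (M(Q, w) = 2*((Q + Q) + w) = 2*(2*Q + w) = 2*(w + 2*Q) = 2*w + 4*Q)
S(x) = x**2/2 (S(x) = (x*x)/2 = x**2/2)
K(B) = sqrt(B)*(6 + 4*B) (K(B) = (2*3 + 4*B)*sqrt(B) = (6 + 4*B)*sqrt(B) = sqrt(B)*(6 + 4*B))
1/((K(-1) + S(2*(-5) - 2))**2 - 4499) = 1/((sqrt(-1)*(6 + 4*(-1)) + (2*(-5) - 2)**2/2)**2 - 4499) = 1/((I*(6 - 4) + (-10 - 2)**2/2)**2 - 4499) = 1/((I*2 + (1/2)*(-12)**2)**2 - 4499) = 1/((2*I + (1/2)*144)**2 - 4499) = 1/((2*I + 72)**2 - 4499) = 1/((72 + 2*I)**2 - 4499) = 1/(-4499 + (72 + 2*I)**2)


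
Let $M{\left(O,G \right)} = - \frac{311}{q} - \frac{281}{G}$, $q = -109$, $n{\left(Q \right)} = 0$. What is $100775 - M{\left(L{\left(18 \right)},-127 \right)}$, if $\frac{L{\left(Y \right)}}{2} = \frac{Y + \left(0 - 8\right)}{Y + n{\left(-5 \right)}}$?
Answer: $\frac{1394958199}{13843} \approx 1.0077 \cdot 10^{5}$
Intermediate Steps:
$L{\left(Y \right)} = \frac{2 \left(-8 + Y\right)}{Y}$ ($L{\left(Y \right)} = 2 \frac{Y + \left(0 - 8\right)}{Y + 0} = 2 \frac{Y - 8}{Y} = 2 \frac{-8 + Y}{Y} = \frac{2 \left(-8 + Y\right)}{Y}$)
$M{\left(O,G \right)} = \frac{311}{109} - \frac{281}{G}$ ($M{\left(O,G \right)} = - \frac{311}{-109} - \frac{281}{G} = \left(-311\right) \left(- \frac{1}{109}\right) - \frac{281}{G} = \frac{311}{109} - \frac{281}{G}$)
$100775 - M{\left(L{\left(18 \right)},-127 \right)} = 100775 - \left(\frac{311}{109} - \frac{281}{-127}\right) = 100775 - \left(\frac{311}{109} - - \frac{281}{127}\right) = 100775 - \left(\frac{311}{109} + \frac{281}{127}\right) = 100775 - \frac{70126}{13843} = \frac{1394958199}{13843}$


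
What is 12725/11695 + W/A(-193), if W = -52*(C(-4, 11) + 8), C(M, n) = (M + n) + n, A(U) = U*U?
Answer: 91636377/87125411 ≈ 1.0518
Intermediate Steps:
A(U) = U²
C(M, n) = M + 2*n
W = -1352 (W = -52*((-4 + 2*11) + 8) = -52*((-4 + 22) + 8) = -52*(18 + 8) = -52*26 = -1352)
12725/11695 + W/A(-193) = 12725/11695 - 1352/((-193)²) = 12725*(1/11695) - 1352/37249 = 2545/2339 - 1352*1/37249 = 2545/2339 - 1352/37249 = 91636377/87125411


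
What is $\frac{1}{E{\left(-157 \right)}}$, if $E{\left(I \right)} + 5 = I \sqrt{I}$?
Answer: $\frac{i}{- 5 i + 157 \sqrt{157}} \approx -1.292 \cdot 10^{-6} + 0.00050833 i$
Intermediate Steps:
$E{\left(I \right)} = -5 + I^{\frac{3}{2}}$ ($E{\left(I \right)} = -5 + I \sqrt{I} = -5 + I^{\frac{3}{2}}$)
$\frac{1}{E{\left(-157 \right)}} = \frac{1}{-5 + \left(-157\right)^{\frac{3}{2}}} = \frac{1}{-5 - 157 i \sqrt{157}}$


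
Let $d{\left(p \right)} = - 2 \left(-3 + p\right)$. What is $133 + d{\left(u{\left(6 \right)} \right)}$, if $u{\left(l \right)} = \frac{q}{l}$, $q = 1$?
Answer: $\frac{416}{3} \approx 138.67$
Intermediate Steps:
$u{\left(l \right)} = \frac{1}{l}$ ($u{\left(l \right)} = 1 \frac{1}{l} = \frac{1}{l}$)
$d{\left(p \right)} = 6 - 2 p$
$133 + d{\left(u{\left(6 \right)} \right)} = 133 + \left(6 - \frac{2}{6}\right) = 133 + \left(6 - \frac{1}{3}\right) = 133 + \frac{17}{3} = \frac{416}{3}$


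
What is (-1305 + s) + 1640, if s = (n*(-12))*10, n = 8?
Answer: -625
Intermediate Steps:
s = -960 (s = (8*(-12))*10 = -96*10 = -960)
(-1305 + s) + 1640 = (-1305 - 960) + 1640 = -2265 + 1640 = -625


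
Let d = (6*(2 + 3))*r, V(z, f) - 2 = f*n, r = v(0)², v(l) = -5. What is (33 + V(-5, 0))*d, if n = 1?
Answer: 26250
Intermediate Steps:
r = 25 (r = (-5)² = 25)
V(z, f) = 2 + f (V(z, f) = 2 + f*1 = 2 + f)
d = 750 (d = (6*(2 + 3))*25 = (6*5)*25 = 30*25 = 750)
(33 + V(-5, 0))*d = (33 + (2 + 0))*750 = (33 + 2)*750 = 35*750 = 26250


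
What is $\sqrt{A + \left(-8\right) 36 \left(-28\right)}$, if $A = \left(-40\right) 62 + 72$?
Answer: $2 \sqrt{1414} \approx 75.206$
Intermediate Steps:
$A = -2408$ ($A = -2480 + 72 = -2408$)
$\sqrt{A + \left(-8\right) 36 \left(-28\right)} = \sqrt{-2408 + \left(-8\right) 36 \left(-28\right)} = \sqrt{-2408 - -8064} = \sqrt{-2408 + 8064} = \sqrt{5656} = 2 \sqrt{1414}$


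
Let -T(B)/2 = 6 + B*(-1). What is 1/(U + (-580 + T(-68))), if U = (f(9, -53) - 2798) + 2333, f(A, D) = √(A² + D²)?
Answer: -1193/1420359 - 17*√10/1420359 ≈ -0.00087778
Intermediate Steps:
T(B) = -12 + 2*B (T(B) = -2*(6 + B*(-1)) = -2*(6 - B) = -12 + 2*B)
U = -465 + 17*√10 (U = (√(9² + (-53)²) - 2798) + 2333 = (√(81 + 2809) - 2798) + 2333 = (√2890 - 2798) + 2333 = (17*√10 - 2798) + 2333 = (-2798 + 17*√10) + 2333 = -465 + 17*√10 ≈ -411.24)
1/(U + (-580 + T(-68))) = 1/((-465 + 17*√10) + (-580 + (-12 + 2*(-68)))) = 1/((-465 + 17*√10) + (-580 + (-12 - 136))) = 1/((-465 + 17*√10) + (-580 - 148)) = 1/((-465 + 17*√10) - 728) = 1/(-1193 + 17*√10)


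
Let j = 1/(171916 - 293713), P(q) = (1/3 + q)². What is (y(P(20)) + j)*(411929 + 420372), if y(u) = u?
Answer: 41911592187892/121797 ≈ 3.4411e+8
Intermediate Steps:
P(q) = (⅓ + q)²
j = -1/121797 (j = 1/(-121797) = -1/121797 ≈ -8.2104e-6)
(y(P(20)) + j)*(411929 + 420372) = ((1 + 3*20)²/9 - 1/121797)*(411929 + 420372) = ((1 + 60)²/9 - 1/121797)*832301 = ((⅑)*61² - 1/121797)*832301 = ((⅑)*3721 - 1/121797)*832301 = (3721/9 - 1/121797)*832301 = (50356292/121797)*832301 = 41911592187892/121797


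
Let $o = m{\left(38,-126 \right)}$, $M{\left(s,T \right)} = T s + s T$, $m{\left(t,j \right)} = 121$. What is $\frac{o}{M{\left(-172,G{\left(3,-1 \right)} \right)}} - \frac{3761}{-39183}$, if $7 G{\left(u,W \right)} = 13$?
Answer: $- \frac{16368809}{175226376} \approx -0.093415$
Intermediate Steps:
$G{\left(u,W \right)} = \frac{13}{7}$ ($G{\left(u,W \right)} = \frac{1}{7} \cdot 13 = \frac{13}{7}$)
$M{\left(s,T \right)} = 2 T s$ ($M{\left(s,T \right)} = T s + T s = 2 T s$)
$o = 121$
$\frac{o}{M{\left(-172,G{\left(3,-1 \right)} \right)}} - \frac{3761}{-39183} = \frac{121}{2 \cdot \frac{13}{7} \left(-172\right)} - \frac{3761}{-39183} = \frac{121}{- \frac{4472}{7}} - - \frac{3761}{39183} = 121 \left(- \frac{7}{4472}\right) + \frac{3761}{39183} = - \frac{847}{4472} + \frac{3761}{39183} = - \frac{16368809}{175226376}$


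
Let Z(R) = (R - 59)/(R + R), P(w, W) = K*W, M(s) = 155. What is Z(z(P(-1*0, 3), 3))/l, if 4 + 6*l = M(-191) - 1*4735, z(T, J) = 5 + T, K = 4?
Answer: 21/12988 ≈ 0.0016169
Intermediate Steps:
P(w, W) = 4*W
Z(R) = (-59 + R)/(2*R) (Z(R) = (-59 + R)/((2*R)) = (-59 + R)*(1/(2*R)) = (-59 + R)/(2*R))
l = -764 (l = -⅔ + (155 - 1*4735)/6 = -⅔ + (155 - 4735)/6 = -⅔ + (⅙)*(-4580) = -⅔ - 2290/3 = -764)
Z(z(P(-1*0, 3), 3))/l = ((-59 + (5 + 4*3))/(2*(5 + 4*3)))/(-764) = ((-59 + (5 + 12))/(2*(5 + 12)))*(-1/764) = ((½)*(-59 + 17)/17)*(-1/764) = ((½)*(1/17)*(-42))*(-1/764) = -21/17*(-1/764) = 21/12988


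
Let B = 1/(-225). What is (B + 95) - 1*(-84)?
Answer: 40274/225 ≈ 179.00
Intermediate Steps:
B = -1/225 (B = 1*(-1/225) = -1/225 ≈ -0.0044444)
(B + 95) - 1*(-84) = (-1/225 + 95) - 1*(-84) = 21374/225 + 84 = 40274/225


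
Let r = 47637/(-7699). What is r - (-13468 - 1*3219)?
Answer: 128425576/7699 ≈ 16681.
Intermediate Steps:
r = -47637/7699 (r = 47637*(-1/7699) = -47637/7699 ≈ -6.1874)
r - (-13468 - 1*3219) = -47637/7699 - (-13468 - 1*3219) = -47637/7699 - (-13468 - 3219) = -47637/7699 - 1*(-16687) = -47637/7699 + 16687 = 128425576/7699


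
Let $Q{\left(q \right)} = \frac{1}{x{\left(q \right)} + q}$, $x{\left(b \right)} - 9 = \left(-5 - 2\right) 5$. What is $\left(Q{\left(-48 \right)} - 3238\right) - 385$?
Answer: $- \frac{268103}{74} \approx -3623.0$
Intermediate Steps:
$x{\left(b \right)} = -26$ ($x{\left(b \right)} = 9 + \left(-5 - 2\right) 5 = 9 - 35 = -26$)
$Q{\left(q \right)} = \frac{1}{-26 + q}$
$\left(Q{\left(-48 \right)} - 3238\right) - 385 = \left(\frac{1}{-26 - 48} - 3238\right) - 385 = \left(\frac{1}{-74} - 3238\right) - 385 = \left(- \frac{1}{74} - 3238\right) - 385 = - \frac{239613}{74} - 385 = - \frac{268103}{74}$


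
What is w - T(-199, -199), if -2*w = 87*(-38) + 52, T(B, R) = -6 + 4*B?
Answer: 2429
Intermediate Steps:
w = 1627 (w = -(87*(-38) + 52)/2 = -(-3306 + 52)/2 = -1/2*(-3254) = 1627)
w - T(-199, -199) = 1627 - (-6 + 4*(-199)) = 1627 - (-6 - 796) = 1627 - 1*(-802) = 1627 + 802 = 2429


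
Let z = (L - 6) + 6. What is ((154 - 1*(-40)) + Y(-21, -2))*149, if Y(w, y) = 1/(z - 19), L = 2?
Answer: 491253/17 ≈ 28897.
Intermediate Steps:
z = 2 (z = (2 - 6) + 6 = -4 + 6 = 2)
Y(w, y) = -1/17 (Y(w, y) = 1/(2 - 19) = 1/(-17) = -1/17)
((154 - 1*(-40)) + Y(-21, -2))*149 = ((154 - 1*(-40)) - 1/17)*149 = ((154 + 40) - 1/17)*149 = (194 - 1/17)*149 = (3297/17)*149 = 491253/17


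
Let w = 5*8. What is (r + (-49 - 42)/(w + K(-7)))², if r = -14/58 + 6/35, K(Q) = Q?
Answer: 8969605264/1121915025 ≈ 7.9949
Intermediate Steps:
w = 40
r = -71/1015 (r = -14*1/58 + 6*(1/35) = -7/29 + 6/35 = -71/1015 ≈ -0.069951)
(r + (-49 - 42)/(w + K(-7)))² = (-71/1015 + (-49 - 42)/(40 - 7))² = (-71/1015 - 91/33)² = (-94708/33495)² = 8969605264/1121915025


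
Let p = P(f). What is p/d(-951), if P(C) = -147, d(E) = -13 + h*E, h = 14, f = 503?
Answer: 147/13327 ≈ 0.011030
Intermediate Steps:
d(E) = -13 + 14*E
p = -147
p/d(-951) = -147/(-13 + 14*(-951)) = -147/(-13 - 13314) = -147/(-13327) = -147*(-1/13327) = 147/13327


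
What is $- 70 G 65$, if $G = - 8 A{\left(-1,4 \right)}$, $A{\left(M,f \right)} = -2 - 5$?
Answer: $-254800$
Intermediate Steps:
$A{\left(M,f \right)} = -7$
$G = 56$ ($G = \left(-8\right) \left(-7\right) = 56$)
$- 70 G 65 = \left(-70\right) 56 \cdot 65 = \left(-3920\right) 65 = -254800$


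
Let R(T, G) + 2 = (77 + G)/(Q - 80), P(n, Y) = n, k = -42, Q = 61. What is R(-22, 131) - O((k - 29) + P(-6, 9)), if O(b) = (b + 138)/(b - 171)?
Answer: -59849/4712 ≈ -12.701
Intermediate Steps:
O(b) = (138 + b)/(-171 + b)
R(T, G) = -115/19 - G/19 (R(T, G) = -2 + (77 + G)/(61 - 80) = -2 + (77 + G)/(-19) = -2 + (77 + G)*(-1/19) = -2 + (-77/19 - G/19) = -115/19 - G/19)
R(-22, 131) - O((k - 29) + P(-6, 9)) = (-115/19 - 1/19*131) - (138 + ((-42 - 29) - 6))/(-171 + ((-42 - 29) - 6)) = (-115/19 - 131/19) - (138 + (-71 - 6))/(-171 + (-71 - 6)) = -246/19 - (138 - 77)/(-171 - 77) = -246/19 - 61/(-248) = -246/19 - (-1)*61/248 = -246/19 - 1*(-61/248) = -246/19 + 61/248 = -59849/4712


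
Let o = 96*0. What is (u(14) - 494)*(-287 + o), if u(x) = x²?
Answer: 85526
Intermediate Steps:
o = 0
(u(14) - 494)*(-287 + o) = (14² - 494)*(-287 + 0) = (196 - 494)*(-287) = -298*(-287) = 85526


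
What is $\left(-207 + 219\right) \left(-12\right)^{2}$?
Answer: $1728$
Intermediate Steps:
$\left(-207 + 219\right) \left(-12\right)^{2} = 12 \cdot 144 = 1728$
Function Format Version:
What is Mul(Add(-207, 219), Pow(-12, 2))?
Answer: 1728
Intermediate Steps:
Mul(Add(-207, 219), Pow(-12, 2)) = Mul(12, 144) = 1728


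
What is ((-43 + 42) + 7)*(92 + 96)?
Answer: 1128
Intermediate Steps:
((-43 + 42) + 7)*(92 + 96) = (-1 + 7)*188 = 6*188 = 1128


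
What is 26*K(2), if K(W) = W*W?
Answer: 104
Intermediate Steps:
K(W) = W²
26*K(2) = 26*2² = 26*4 = 104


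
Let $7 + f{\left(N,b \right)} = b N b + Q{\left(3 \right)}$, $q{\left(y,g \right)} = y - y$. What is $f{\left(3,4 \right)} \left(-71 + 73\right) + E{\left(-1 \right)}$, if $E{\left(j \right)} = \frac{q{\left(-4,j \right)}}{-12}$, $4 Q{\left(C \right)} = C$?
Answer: $\frac{167}{2} \approx 83.5$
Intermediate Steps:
$Q{\left(C \right)} = \frac{C}{4}$
$q{\left(y,g \right)} = 0$
$f{\left(N,b \right)} = - \frac{25}{4} + N b^{2}$ ($f{\left(N,b \right)} = -7 + \left(b N b + \frac{1}{4} \cdot 3\right) = -7 + \left(N b b + \frac{3}{4}\right) = -7 + \left(N b^{2} + \frac{3}{4}\right) = -7 + \left(\frac{3}{4} + N b^{2}\right) = - \frac{25}{4} + N b^{2}$)
$E{\left(j \right)} = 0$ ($E{\left(j \right)} = \frac{0}{-12} = 0 \left(- \frac{1}{12}\right) = 0$)
$f{\left(3,4 \right)} \left(-71 + 73\right) + E{\left(-1 \right)} = \left(- \frac{25}{4} + 3 \cdot 4^{2}\right) \left(-71 + 73\right) + 0 = \left(- \frac{25}{4} + 3 \cdot 16\right) 2 + 0 = \left(- \frac{25}{4} + 48\right) 2 + 0 = \frac{167}{4} \cdot 2 + 0 = \frac{167}{2} + 0 = \frac{167}{2}$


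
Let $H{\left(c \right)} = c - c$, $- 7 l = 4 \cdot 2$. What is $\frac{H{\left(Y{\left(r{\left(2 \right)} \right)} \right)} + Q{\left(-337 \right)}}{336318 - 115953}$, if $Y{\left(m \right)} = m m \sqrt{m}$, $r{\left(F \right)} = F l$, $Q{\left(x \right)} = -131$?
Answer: $- \frac{131}{220365} \approx -0.00059447$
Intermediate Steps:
$l = - \frac{8}{7}$ ($l = - \frac{4 \cdot 2}{7} = \left(- \frac{1}{7}\right) 8 = - \frac{8}{7} \approx -1.1429$)
$r{\left(F \right)} = - \frac{8 F}{7}$ ($r{\left(F \right)} = F \left(- \frac{8}{7}\right) = - \frac{8 F}{7}$)
$Y{\left(m \right)} = m^{\frac{5}{2}}$ ($Y{\left(m \right)} = m^{2} \sqrt{m} = m^{\frac{5}{2}}$)
$H{\left(c \right)} = 0$
$\frac{H{\left(Y{\left(r{\left(2 \right)} \right)} \right)} + Q{\left(-337 \right)}}{336318 - 115953} = \frac{0 - 131}{336318 - 115953} = - \frac{131}{220365}$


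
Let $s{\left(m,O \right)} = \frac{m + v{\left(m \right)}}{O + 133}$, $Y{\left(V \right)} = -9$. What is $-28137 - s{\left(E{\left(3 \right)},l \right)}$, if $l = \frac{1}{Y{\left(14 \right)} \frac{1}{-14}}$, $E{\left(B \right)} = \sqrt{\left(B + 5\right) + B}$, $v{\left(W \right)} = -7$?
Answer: $- \frac{4867692}{173} - \frac{9 \sqrt{11}}{1211} \approx -28137.0$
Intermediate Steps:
$E{\left(B \right)} = \sqrt{5 + 2 B}$ ($E{\left(B \right)} = \sqrt{\left(5 + B\right) + B} = \sqrt{5 + 2 B}$)
$l = \frac{14}{9}$ ($l = \frac{1}{\left(-9\right) \frac{1}{-14}} = \frac{1}{\left(-9\right) \left(- \frac{1}{14}\right)} = \frac{1}{\frac{9}{14}} = \frac{14}{9} \approx 1.5556$)
$s{\left(m,O \right)} = \frac{-7 + m}{133 + O}$ ($s{\left(m,O \right)} = \frac{m - 7}{O + 133} = \frac{-7 + m}{133 + O}$)
$-28137 - s{\left(E{\left(3 \right)},l \right)} = -28137 - \frac{-7 + \sqrt{5 + 2 \cdot 3}}{133 + \frac{14}{9}} = -28137 - \frac{-7 + \sqrt{5 + 6}}{\frac{1211}{9}} = -28137 - \frac{9 \left(-7 + \sqrt{11}\right)}{1211} = -28137 - \left(- \frac{9}{173} + \frac{9 \sqrt{11}}{1211}\right) = -28137 + \left(\frac{9}{173} - \frac{9 \sqrt{11}}{1211}\right) = - \frac{4867692}{173} - \frac{9 \sqrt{11}}{1211}$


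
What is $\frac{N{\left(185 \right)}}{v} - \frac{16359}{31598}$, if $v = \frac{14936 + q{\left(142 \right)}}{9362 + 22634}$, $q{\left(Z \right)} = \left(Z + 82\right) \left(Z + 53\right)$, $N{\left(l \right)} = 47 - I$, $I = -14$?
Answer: $\frac{542077562}{16537039} \approx 32.78$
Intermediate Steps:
$N{\left(l \right)} = 61$ ($N{\left(l \right)} = 47 - -14 = 47 + 14 = 61$)
$q{\left(Z \right)} = \left(53 + Z\right) \left(82 + Z\right)$ ($q{\left(Z \right)} = \left(82 + Z\right) \left(53 + Z\right) = \left(53 + Z\right) \left(82 + Z\right)$)
$v = \frac{14654}{7999}$ ($v = \frac{14936 + \left(4346 + 142^{2} + 135 \cdot 142\right)}{9362 + 22634} = \frac{14936 + \left(4346 + 20164 + 19170\right)}{31996} = \left(14936 + 43680\right) \frac{1}{31996} = 58616 \cdot \frac{1}{31996} = \frac{14654}{7999} \approx 1.832$)
$\frac{N{\left(185 \right)}}{v} - \frac{16359}{31598} = \frac{61}{\frac{14654}{7999}} - \frac{16359}{31598} = 61 \cdot \frac{7999}{14654} - \frac{2337}{4514} = \frac{487939}{14654} - \frac{2337}{4514} = \frac{542077562}{16537039}$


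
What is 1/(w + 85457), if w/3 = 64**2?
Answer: 1/97745 ≈ 1.0231e-5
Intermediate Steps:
w = 12288 (w = 3*64**2 = 3*4096 = 12288)
1/(w + 85457) = 1/(12288 + 85457) = 1/97745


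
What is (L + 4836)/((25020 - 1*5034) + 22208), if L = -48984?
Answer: -22074/21097 ≈ -1.0463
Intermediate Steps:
(L + 4836)/((25020 - 1*5034) + 22208) = (-48984 + 4836)/((25020 - 1*5034) + 22208) = -44148/((25020 - 5034) + 22208) = -44148/(19986 + 22208) = -44148/42194 = -44148*1/42194 = -22074/21097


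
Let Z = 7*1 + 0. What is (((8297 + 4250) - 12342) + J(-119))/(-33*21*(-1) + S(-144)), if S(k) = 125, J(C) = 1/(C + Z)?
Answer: 22959/91616 ≈ 0.25060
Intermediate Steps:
Z = 7 (Z = 7 + 0 = 7)
J(C) = 1/(7 + C) (J(C) = 1/(C + 7) = 1/(7 + C))
(((8297 + 4250) - 12342) + J(-119))/(-33*21*(-1) + S(-144)) = (((8297 + 4250) - 12342) + 1/(7 - 119))/(-33*21*(-1) + 125) = ((12547 - 12342) + 1/(-112))/(-693*(-1) + 125) = (205 - 1/112)/(693 + 125) = (22959/112)/818 = (22959/112)*(1/818) = 22959/91616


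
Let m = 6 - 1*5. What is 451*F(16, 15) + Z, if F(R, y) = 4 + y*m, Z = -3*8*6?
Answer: 8425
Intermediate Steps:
Z = -144 (Z = -24*6 = -144)
m = 1 (m = 6 - 5 = 1)
F(R, y) = 4 + y (F(R, y) = 4 + y*1 = 4 + y)
451*F(16, 15) + Z = 451*(4 + 15) - 144 = 451*19 - 144 = 8569 - 144 = 8425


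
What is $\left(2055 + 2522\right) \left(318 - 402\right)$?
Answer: $-384468$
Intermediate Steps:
$\left(2055 + 2522\right) \left(318 - 402\right) = 4577 \left(-84\right) = -384468$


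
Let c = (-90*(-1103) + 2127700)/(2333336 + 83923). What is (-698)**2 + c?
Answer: 1177700480806/2417259 ≈ 4.8721e+5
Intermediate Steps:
c = 2226970/2417259 (c = (99270 + 2127700)/2417259 = 2226970*(1/2417259) = 2226970/2417259 ≈ 0.92128)
(-698)**2 + c = (-698)**2 + 2226970/2417259 = 487204 + 2226970/2417259 = 1177700480806/2417259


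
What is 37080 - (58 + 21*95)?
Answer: 35027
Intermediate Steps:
37080 - (58 + 21*95) = 37080 - (58 + 1995) = 37080 - 1*2053 = 37080 - 2053 = 35027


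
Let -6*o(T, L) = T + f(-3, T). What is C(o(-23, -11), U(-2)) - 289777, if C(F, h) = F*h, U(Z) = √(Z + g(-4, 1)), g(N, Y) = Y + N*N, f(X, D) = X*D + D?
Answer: -289777 - 23*√15/6 ≈ -2.8979e+5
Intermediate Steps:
f(X, D) = D + D*X (f(X, D) = D*X + D = D + D*X)
g(N, Y) = Y + N²
U(Z) = √(17 + Z) (U(Z) = √(Z + (1 + (-4)²)) = √(Z + (1 + 16)) = √(Z + 17) = √(17 + Z))
o(T, L) = T/6 (o(T, L) = -(T + T*(1 - 3))/6 = -(T + T*(-2))/6 = -(T - 2*T)/6 = -(-1)*T/6 = T/6)
C(o(-23, -11), U(-2)) - 289777 = ((⅙)*(-23))*√(17 - 2) - 289777 = -23*√15/6 - 289777 = -289777 - 23*√15/6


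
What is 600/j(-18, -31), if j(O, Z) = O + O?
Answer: -50/3 ≈ -16.667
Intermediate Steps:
j(O, Z) = 2*O
600/j(-18, -31) = 600/((2*(-18))) = 600/(-36) = 600*(-1/36) = -50/3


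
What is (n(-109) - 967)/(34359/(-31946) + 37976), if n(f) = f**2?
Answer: 348658644/1213146937 ≈ 0.28740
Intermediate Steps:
(n(-109) - 967)/(34359/(-31946) + 37976) = ((-109)**2 - 967)/(34359/(-31946) + 37976) = (11881 - 967)/(34359*(-1/31946) + 37976) = 10914/(-34359/31946 + 37976) = 10914/(1213146937/31946) = 10914*(31946/1213146937) = 348658644/1213146937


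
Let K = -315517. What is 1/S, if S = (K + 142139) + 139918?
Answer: -1/33460 ≈ -2.9886e-5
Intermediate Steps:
S = -33460 (S = (-315517 + 142139) + 139918 = -173378 + 139918 = -33460)
1/S = 1/(-33460) = -1/33460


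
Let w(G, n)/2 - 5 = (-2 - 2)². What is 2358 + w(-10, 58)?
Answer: 2400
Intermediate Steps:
w(G, n) = 42 (w(G, n) = 10 + 2*(-2 - 2)² = 10 + 2*(-4)² = 10 + 2*16 = 10 + 32 = 42)
2358 + w(-10, 58) = 2358 + 42 = 2400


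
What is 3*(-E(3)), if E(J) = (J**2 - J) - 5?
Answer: -3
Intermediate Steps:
E(J) = -5 + J**2 - J
3*(-E(3)) = 3*(-(-5 + 3**2 - 1*3)) = 3*(-(-5 + 9 - 3)) = 3*(-1*1) = 3*(-1) = -3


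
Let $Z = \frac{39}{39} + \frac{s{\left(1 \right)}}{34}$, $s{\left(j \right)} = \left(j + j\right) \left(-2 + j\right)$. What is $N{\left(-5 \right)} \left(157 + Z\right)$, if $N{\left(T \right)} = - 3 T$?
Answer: $\frac{40275}{17} \approx 2369.1$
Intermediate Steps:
$s{\left(j \right)} = 2 j \left(-2 + j\right)$
$Z = \frac{16}{17}$ ($Z = \frac{39}{39} + \frac{2 \cdot 1 \left(-2 + 1\right)}{34} = 39 \cdot \frac{1}{39} + 2 \cdot 1 \left(-1\right) \frac{1}{34} = 1 - \frac{1}{17} = \frac{16}{17} \approx 0.94118$)
$N{\left(-5 \right)} \left(157 + Z\right) = \left(-3\right) \left(-5\right) \left(157 + \frac{16}{17}\right) = 15 \cdot \frac{2685}{17} = \frac{40275}{17}$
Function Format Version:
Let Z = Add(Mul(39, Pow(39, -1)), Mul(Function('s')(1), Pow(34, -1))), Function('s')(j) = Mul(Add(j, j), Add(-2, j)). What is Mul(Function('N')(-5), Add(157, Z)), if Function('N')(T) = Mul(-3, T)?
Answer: Rational(40275, 17) ≈ 2369.1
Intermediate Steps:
Function('s')(j) = Mul(2, j, Add(-2, j)) (Function('s')(j) = Mul(Mul(2, j), Add(-2, j)) = Mul(2, j, Add(-2, j)))
Z = Rational(16, 17) (Z = Add(Mul(39, Pow(39, -1)), Mul(Mul(2, 1, Add(-2, 1)), Pow(34, -1))) = Add(Mul(39, Rational(1, 39)), Mul(Mul(2, 1, -1), Rational(1, 34))) = Add(1, Mul(-2, Rational(1, 34))) = Add(1, Rational(-1, 17)) = Rational(16, 17) ≈ 0.94118)
Mul(Function('N')(-5), Add(157, Z)) = Mul(Mul(-3, -5), Add(157, Rational(16, 17))) = Mul(15, Rational(2685, 17)) = Rational(40275, 17)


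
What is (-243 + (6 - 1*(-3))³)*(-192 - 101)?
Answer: -142398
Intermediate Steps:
(-243 + (6 - 1*(-3))³)*(-192 - 101) = (-243 + (6 + 3)³)*(-293) = (-243 + 9³)*(-293) = (-243 + 729)*(-293) = 486*(-293) = -142398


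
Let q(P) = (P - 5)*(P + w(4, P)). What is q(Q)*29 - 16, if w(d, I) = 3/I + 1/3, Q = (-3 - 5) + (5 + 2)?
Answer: 622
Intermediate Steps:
Q = -1 (Q = -8 + 7 = -1)
w(d, I) = ⅓ + 3/I (w(d, I) = 3/I + 1*(⅓) = 3/I + ⅓ = ⅓ + 3/I)
q(P) = (-5 + P)*(P + (9 + P)/(3*P)) (q(P) = (P - 5)*(P + (9 + P)/(3*P)) = (-5 + P)*(P + (9 + P)/(3*P)))
q(Q)*29 - 16 = (4/3 + (-1)² - 15/(-1) - 14/3*(-1))*29 - 16 = (4/3 + 1 - 15*(-1) + 14/3)*29 - 16 = (4/3 + 1 + 15 + 14/3)*29 - 16 = 22*29 - 16 = 638 - 16 = 622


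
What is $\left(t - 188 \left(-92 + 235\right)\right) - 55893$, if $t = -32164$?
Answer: $-114941$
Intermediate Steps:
$\left(t - 188 \left(-92 + 235\right)\right) - 55893 = \left(-32164 - 188 \left(-92 + 235\right)\right) - 55893 = \left(-32164 - 26884\right) - 55893 = -59048 - 55893 = -114941$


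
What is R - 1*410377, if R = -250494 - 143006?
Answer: -803877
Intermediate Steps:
R = -393500
R - 1*410377 = -393500 - 1*410377 = -393500 - 410377 = -803877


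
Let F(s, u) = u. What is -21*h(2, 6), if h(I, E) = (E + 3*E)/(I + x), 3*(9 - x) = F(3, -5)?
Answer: -756/19 ≈ -39.789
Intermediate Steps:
x = 32/3 (x = 9 - ⅓*(-5) = 9 + 5/3 = 32/3 ≈ 10.667)
h(I, E) = 4*E/(32/3 + I) (h(I, E) = (E + 3*E)/(I + 32/3) = (4*E)/(32/3 + I) = 4*E/(32/3 + I))
-21*h(2, 6) = -252*6/(32 + 3*2) = -252*6/(32 + 6) = -252*6/38 = -21*36/19 = -756/19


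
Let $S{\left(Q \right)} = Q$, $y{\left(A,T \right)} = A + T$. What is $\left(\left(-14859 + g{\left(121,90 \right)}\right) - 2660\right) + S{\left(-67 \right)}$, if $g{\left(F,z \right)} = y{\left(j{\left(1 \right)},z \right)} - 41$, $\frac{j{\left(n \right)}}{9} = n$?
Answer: $-17528$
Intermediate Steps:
$j{\left(n \right)} = 9 n$
$g{\left(F,z \right)} = -32 + z$ ($g{\left(F,z \right)} = \left(9 \cdot 1 + z\right) - 41 = \left(9 + z\right) - 41 = -32 + z$)
$\left(\left(-14859 + g{\left(121,90 \right)}\right) - 2660\right) + S{\left(-67 \right)} = \left(\left(-14859 + \left(-32 + 90\right)\right) - 2660\right) - 67 = \left(\left(-14859 + 58\right) - 2660\right) - 67 = \left(-14801 - 2660\right) - 67 = -17461 - 67 = -17528$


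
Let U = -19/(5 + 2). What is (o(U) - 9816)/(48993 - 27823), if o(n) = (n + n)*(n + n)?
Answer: -47954/103733 ≈ -0.46228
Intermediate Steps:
U = -19/7 ≈ -2.7143
o(n) = 4*n² (o(n) = (2*n)*(2*n) = 4*n²)
(o(U) - 9816)/(48993 - 27823) = (4*(-19/7)² - 9816)/(48993 - 27823) = (4*(361/49) - 9816)/21170 = (1444/49 - 9816)*(1/21170) = -479540/49*1/21170 = -47954/103733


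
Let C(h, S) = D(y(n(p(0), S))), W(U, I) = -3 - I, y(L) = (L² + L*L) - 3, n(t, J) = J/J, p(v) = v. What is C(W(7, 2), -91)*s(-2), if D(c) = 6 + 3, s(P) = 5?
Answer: 45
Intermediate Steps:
n(t, J) = 1
y(L) = -3 + 2*L² (y(L) = (L² + L²) - 3 = 2*L² - 3 = -3 + 2*L²)
D(c) = 9
C(h, S) = 9
C(W(7, 2), -91)*s(-2) = 9*5 = 45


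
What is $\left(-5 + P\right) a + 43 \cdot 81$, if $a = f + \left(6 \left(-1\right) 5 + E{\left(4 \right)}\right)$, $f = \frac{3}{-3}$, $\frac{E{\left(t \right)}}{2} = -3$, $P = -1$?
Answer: $3705$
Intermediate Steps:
$E{\left(t \right)} = -6$ ($E{\left(t \right)} = 2 \left(-3\right) = -6$)
$f = -1$ ($f = 3 \left(- \frac{1}{3}\right) = -1$)
$a = -37$ ($a = -1 + \left(6 \left(-1\right) 5 - 6\right) = -1 - 36 = -37$)
$\left(-5 + P\right) a + 43 \cdot 81 = \left(-5 - 1\right) \left(-37\right) + 43 \cdot 81 = \left(-6\right) \left(-37\right) + 3483 = 222 + 3483 = 3705$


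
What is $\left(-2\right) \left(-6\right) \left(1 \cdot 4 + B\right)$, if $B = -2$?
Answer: $24$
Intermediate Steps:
$\left(-2\right) \left(-6\right) \left(1 \cdot 4 + B\right) = \left(-2\right) \left(-6\right) \left(1 \cdot 4 - 2\right) = 12 \left(4 - 2\right) = 12 \cdot 2 = 24$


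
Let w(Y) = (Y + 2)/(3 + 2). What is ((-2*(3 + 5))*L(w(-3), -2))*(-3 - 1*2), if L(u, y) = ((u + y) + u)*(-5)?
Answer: 960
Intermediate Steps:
w(Y) = ⅖ + Y/5 (w(Y) = (2 + Y)/5 = (2 + Y)*(⅕) = ⅖ + Y/5)
L(u, y) = -10*u - 5*y (L(u, y) = (y + 2*u)*(-5) = -10*u - 5*y)
((-2*(3 + 5))*L(w(-3), -2))*(-3 - 1*2) = ((-2*(3 + 5))*(-10*(⅖ + (⅕)*(-3)) - 5*(-2)))*(-3 - 1*2) = ((-2*8)*(-10*(⅖ - ⅗) + 10))*(-3 - 2) = -16*(-10*(-⅕) + 10)*(-5) = -16*(2 + 10)*(-5) = -16*12*(-5) = -192*(-5) = 960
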